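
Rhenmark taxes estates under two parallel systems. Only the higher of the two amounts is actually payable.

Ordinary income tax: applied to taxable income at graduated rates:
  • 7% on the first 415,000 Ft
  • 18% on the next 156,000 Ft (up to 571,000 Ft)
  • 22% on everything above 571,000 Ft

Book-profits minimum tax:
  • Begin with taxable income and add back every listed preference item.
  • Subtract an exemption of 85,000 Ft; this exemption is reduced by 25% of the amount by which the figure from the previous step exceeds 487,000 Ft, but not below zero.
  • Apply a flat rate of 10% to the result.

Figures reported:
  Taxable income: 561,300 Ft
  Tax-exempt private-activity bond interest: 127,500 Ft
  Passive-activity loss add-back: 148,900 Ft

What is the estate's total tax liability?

Ordinary income tax:
  415,000 Ft × 7% = 29,050 Ft
  146,300 Ft × 18% = 26,334 Ft
  → 55,384 Ft

Book-profits minimum tax:
  Adjusted income: 561,300 Ft + 127,500 Ft + 148,900 Ft = 837,700 Ft
  Exemption: 25% × (837,700 Ft − 487,000 Ft) = 87,675 Ft ≥ 85,000 Ft, so the exemption is fully phased out
  Base: 837,700 Ft − 0 Ft = 837,700 Ft
  837,700 Ft × 10% = 83,770 Ft

83,770 Ft > 55,384 Ft, so the book-profits minimum tax is the binding amount.

83,770 Ft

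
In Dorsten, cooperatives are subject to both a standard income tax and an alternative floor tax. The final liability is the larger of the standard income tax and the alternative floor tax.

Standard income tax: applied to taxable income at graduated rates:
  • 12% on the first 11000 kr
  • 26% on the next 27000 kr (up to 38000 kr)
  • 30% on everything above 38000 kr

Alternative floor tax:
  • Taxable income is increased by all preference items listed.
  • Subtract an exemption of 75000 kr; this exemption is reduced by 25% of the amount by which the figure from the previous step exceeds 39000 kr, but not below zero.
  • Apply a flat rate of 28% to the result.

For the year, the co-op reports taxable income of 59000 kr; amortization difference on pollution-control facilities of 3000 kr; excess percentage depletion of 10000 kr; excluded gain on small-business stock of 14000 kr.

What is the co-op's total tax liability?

Alternative floor tax:
  Adjusted income: 59000 kr + 3000 kr + 10000 kr + 14000 kr = 86000 kr
  Exemption: 75000 kr − 25% × (86000 kr − 39000 kr) = 75000 kr − 11750 kr = 63250 kr
  Base: 86000 kr − 63250 kr = 22750 kr
  22750 kr × 28% = 6370 kr

Standard income tax:
  11000 kr × 12% = 1320 kr
  27000 kr × 26% = 7020 kr
  21000 kr × 30% = 6300 kr
  → 14640 kr

14640 kr > 6370 kr, so the standard income tax governs.

14640 kr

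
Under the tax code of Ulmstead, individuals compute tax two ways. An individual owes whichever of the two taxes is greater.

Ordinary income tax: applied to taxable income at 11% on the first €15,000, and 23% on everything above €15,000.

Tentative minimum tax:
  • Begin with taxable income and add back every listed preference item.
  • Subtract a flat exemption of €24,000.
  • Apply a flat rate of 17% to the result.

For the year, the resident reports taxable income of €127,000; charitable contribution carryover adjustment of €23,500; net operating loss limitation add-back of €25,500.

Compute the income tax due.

Ordinary income tax:
  €15,000 × 11% = €1,650
  €112,000 × 23% = €25,760
  → €27,410

Tentative minimum tax:
  Adjusted income: €127,000 + €23,500 + €25,500 = €176,000
  Less exemption €24,000 → base €152,000
  €152,000 × 17% = €25,840

€27,410 > €25,840, so the ordinary income tax governs.

€27,410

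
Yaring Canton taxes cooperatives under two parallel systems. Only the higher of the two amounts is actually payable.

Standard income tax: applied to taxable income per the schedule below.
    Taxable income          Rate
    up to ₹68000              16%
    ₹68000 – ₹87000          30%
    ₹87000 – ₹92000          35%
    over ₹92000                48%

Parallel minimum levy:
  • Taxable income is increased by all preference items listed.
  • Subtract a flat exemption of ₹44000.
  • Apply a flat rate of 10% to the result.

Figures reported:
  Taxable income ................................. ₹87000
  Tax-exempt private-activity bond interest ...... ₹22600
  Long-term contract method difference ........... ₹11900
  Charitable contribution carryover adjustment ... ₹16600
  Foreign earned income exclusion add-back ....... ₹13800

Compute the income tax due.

Standard income tax:
  ₹68000 × 16% = ₹10880
  ₹19000 × 30% = ₹5700
  → ₹16580

Parallel minimum levy:
  Adjusted income: ₹87000 + ₹22600 + ₹11900 + ₹16600 + ₹13800 = ₹151900
  Less exemption ₹44000 → base ₹107900
  ₹107900 × 10% = ₹10790

₹16580 > ₹10790, so the standard income tax governs.

₹16580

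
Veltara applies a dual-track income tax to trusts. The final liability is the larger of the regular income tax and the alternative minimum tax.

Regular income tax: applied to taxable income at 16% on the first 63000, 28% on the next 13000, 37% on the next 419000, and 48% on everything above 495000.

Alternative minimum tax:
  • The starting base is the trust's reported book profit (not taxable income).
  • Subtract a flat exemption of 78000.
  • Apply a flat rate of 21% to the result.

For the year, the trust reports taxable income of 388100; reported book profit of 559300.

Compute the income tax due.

129197

Alternative minimum tax:
  Base (reported book profit): 559300
  Less exemption 78000 → base 481300
  481300 × 21% = 101073

Regular income tax:
  63000 × 16% = 10080
  13000 × 28% = 3640
  312100 × 37% = 115477
  → 129197

129197 > 101073, so the regular income tax governs.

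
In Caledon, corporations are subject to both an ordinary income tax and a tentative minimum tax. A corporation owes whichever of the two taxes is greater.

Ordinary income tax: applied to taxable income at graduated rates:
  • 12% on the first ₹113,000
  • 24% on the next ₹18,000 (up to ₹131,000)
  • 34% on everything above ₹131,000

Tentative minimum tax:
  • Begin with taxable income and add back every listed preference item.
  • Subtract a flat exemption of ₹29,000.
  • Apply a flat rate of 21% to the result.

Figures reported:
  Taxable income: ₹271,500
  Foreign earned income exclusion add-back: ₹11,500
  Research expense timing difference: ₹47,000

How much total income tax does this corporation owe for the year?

Tentative minimum tax:
  Adjusted income: ₹271,500 + ₹11,500 + ₹47,000 = ₹330,000
  Less exemption ₹29,000 → base ₹301,000
  ₹301,000 × 21% = ₹63,210

Ordinary income tax:
  ₹113,000 × 12% = ₹13,560
  ₹18,000 × 24% = ₹4,320
  ₹140,500 × 34% = ₹47,770
  → ₹65,650

₹65,650 > ₹63,210, so the ordinary income tax governs.

₹65,650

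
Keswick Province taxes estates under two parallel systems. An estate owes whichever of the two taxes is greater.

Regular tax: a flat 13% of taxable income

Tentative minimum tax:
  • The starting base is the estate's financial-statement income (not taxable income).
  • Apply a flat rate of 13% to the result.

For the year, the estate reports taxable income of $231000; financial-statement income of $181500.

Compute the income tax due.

Regular tax:
  $231000 × 13% = $30030

Tentative minimum tax:
  Base (financial-statement income): $181500
  $181500 × 13% = $23595

$30030 > $23595, so the regular tax governs.

$30030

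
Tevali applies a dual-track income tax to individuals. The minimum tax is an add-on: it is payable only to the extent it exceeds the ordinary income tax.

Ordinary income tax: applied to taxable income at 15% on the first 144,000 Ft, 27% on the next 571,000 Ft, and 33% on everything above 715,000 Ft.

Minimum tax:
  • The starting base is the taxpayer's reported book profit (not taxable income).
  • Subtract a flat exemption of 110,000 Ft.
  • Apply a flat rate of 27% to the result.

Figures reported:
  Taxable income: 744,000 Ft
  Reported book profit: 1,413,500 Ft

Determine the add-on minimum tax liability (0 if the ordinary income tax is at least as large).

Minimum tax:
  Base (reported book profit): 1,413,500 Ft
  Less exemption 110,000 Ft → base 1,303,500 Ft
  1,303,500 Ft × 27% = 351,945 Ft

Ordinary income tax:
  144,000 Ft × 15% = 21,600 Ft
  571,000 Ft × 27% = 154,170 Ft
  29,000 Ft × 33% = 9,570 Ft
  → 185,340 Ft

Excess of minimum tax over ordinary income tax: 351,945 Ft − 185,340 Ft = 166,605 Ft.

166,605 Ft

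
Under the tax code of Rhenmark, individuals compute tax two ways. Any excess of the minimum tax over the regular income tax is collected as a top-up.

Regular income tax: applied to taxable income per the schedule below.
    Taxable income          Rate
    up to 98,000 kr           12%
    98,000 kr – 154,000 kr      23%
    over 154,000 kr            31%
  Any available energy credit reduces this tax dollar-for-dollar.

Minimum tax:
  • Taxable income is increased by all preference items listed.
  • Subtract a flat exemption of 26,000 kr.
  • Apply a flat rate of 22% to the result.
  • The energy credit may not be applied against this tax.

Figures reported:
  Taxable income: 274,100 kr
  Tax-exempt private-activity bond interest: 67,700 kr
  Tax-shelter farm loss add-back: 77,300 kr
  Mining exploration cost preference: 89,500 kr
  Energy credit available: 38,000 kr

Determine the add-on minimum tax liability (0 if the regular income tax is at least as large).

82,301 kr

Regular income tax:
  98,000 kr × 12% = 11,760 kr
  56,000 kr × 23% = 12,880 kr
  120,100 kr × 31% = 37,231 kr
  → 61,871 kr
  Less energy credit 38,000 kr → 23,871 kr

Minimum tax:
  Adjusted income: 274,100 kr + 67,700 kr + 77,300 kr + 89,500 kr = 508,600 kr
  Less exemption 26,000 kr → base 482,600 kr
  482,600 kr × 22% = 106,172 kr

Excess of minimum tax over regular income tax: 106,172 kr − 23,871 kr = 82,301 kr.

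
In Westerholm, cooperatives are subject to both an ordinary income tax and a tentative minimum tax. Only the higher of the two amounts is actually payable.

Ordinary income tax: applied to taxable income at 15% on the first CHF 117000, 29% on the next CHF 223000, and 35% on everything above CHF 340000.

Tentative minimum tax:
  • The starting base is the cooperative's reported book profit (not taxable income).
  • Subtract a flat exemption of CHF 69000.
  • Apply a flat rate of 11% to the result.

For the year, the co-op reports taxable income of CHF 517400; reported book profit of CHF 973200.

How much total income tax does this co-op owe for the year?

CHF 144310

Tentative minimum tax:
  Base (reported book profit): CHF 973200
  Less exemption CHF 69000 → base CHF 904200
  CHF 904200 × 11% = CHF 99462

Ordinary income tax:
  CHF 117000 × 15% = CHF 17550
  CHF 223000 × 29% = CHF 64670
  CHF 177400 × 35% = CHF 62090
  → CHF 144310

CHF 144310 > CHF 99462, so the ordinary income tax governs.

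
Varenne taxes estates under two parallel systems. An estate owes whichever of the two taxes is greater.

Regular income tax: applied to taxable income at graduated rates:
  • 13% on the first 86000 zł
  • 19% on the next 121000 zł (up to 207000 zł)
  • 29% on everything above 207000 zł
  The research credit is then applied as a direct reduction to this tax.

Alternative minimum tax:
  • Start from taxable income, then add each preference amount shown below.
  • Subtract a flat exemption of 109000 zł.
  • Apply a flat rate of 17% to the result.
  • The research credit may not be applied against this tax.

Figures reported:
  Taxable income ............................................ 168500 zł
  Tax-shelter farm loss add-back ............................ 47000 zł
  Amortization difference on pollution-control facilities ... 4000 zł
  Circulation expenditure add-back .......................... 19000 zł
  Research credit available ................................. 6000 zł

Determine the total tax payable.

Alternative minimum tax:
  Adjusted income: 168500 zł + 47000 zł + 4000 zł + 19000 zł = 238500 zł
  Less exemption 109000 zł → base 129500 zł
  129500 zł × 17% = 22015 zł

Regular income tax:
  86000 zł × 13% = 11180 zł
  82500 zł × 19% = 15675 zł
  → 26855 zł
  Less research credit 6000 zł → 20855 zł

22015 zł > 20855 zł, so the alternative minimum tax is the binding amount.

22015 zł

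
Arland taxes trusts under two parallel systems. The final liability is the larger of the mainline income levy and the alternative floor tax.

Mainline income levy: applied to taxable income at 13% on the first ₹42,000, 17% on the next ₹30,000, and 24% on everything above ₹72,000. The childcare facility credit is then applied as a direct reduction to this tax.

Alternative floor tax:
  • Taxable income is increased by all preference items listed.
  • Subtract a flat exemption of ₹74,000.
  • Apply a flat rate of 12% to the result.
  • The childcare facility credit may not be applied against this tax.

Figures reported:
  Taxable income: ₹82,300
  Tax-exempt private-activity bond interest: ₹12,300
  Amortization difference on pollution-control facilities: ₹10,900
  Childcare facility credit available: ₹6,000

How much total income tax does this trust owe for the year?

₹7,032

Alternative floor tax:
  Adjusted income: ₹82,300 + ₹12,300 + ₹10,900 = ₹105,500
  Less exemption ₹74,000 → base ₹31,500
  ₹31,500 × 12% = ₹3,780

Mainline income levy:
  ₹42,000 × 13% = ₹5,460
  ₹30,000 × 17% = ₹5,100
  ₹10,300 × 24% = ₹2,472
  → ₹13,032
  Less childcare facility credit ₹6,000 → ₹7,032

₹7,032 > ₹3,780, so the mainline income levy governs.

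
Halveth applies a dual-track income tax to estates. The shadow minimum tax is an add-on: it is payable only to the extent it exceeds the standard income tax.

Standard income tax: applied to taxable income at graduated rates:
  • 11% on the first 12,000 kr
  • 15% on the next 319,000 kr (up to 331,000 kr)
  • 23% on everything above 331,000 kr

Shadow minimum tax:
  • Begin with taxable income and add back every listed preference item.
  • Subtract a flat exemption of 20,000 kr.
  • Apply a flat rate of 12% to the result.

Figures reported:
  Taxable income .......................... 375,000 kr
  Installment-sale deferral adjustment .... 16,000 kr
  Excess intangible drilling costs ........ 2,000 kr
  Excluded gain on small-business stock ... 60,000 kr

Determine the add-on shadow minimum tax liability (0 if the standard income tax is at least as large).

0 kr

Shadow minimum tax:
  Adjusted income: 375,000 kr + 16,000 kr + 2,000 kr + 60,000 kr = 453,000 kr
  Less exemption 20,000 kr → base 433,000 kr
  433,000 kr × 12% = 51,960 kr

Standard income tax:
  12,000 kr × 11% = 1,320 kr
  319,000 kr × 15% = 47,850 kr
  44,000 kr × 23% = 10,120 kr
  → 59,290 kr

51,960 kr ≤ 59,290 kr, so no add-on is due.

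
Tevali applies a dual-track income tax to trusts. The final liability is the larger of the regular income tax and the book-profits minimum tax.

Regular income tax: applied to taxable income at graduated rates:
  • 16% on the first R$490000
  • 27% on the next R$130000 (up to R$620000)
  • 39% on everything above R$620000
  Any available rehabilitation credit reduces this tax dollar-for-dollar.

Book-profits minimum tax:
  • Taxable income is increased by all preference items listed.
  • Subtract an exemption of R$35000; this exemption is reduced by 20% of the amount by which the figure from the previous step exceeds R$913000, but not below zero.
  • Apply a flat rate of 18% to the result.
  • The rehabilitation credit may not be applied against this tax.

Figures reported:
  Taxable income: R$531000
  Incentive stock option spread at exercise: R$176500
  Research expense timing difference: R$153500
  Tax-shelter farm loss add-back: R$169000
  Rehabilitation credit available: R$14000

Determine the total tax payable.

Regular income tax:
  R$490000 × 16% = R$78400
  R$41000 × 27% = R$11070
  → R$89470
  Less rehabilitation credit R$14000 → R$75470

Book-profits minimum tax:
  Adjusted income: R$531000 + R$176500 + R$153500 + R$169000 = R$1030000
  Exemption: R$35000 − 20% × (R$1030000 − R$913000) = R$35000 − R$23400 = R$11600
  Base: R$1030000 − R$11600 = R$1018400
  R$1018400 × 18% = R$183312

R$183312 > R$75470, so the book-profits minimum tax is the binding amount.

R$183312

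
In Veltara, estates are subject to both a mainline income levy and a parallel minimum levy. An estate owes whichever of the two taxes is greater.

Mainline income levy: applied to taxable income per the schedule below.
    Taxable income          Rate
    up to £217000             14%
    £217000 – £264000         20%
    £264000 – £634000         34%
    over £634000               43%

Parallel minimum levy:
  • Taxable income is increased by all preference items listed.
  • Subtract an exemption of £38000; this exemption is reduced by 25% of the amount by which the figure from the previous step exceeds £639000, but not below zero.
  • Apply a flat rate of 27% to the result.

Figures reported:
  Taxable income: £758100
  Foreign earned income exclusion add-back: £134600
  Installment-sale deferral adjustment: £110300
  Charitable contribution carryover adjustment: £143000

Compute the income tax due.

£309420

Mainline income levy:
  £217000 × 14% = £30380
  £47000 × 20% = £9400
  £370000 × 34% = £125800
  £124100 × 43% = £53363
  → £218943

Parallel minimum levy:
  Adjusted income: £758100 + £134600 + £110300 + £143000 = £1146000
  Exemption: 25% × (£1146000 − £639000) = £126750 ≥ £38000, so the exemption is fully phased out
  Base: £1146000 − £0 = £1146000
  £1146000 × 27% = £309420

£309420 > £218943, so the parallel minimum levy is the binding amount.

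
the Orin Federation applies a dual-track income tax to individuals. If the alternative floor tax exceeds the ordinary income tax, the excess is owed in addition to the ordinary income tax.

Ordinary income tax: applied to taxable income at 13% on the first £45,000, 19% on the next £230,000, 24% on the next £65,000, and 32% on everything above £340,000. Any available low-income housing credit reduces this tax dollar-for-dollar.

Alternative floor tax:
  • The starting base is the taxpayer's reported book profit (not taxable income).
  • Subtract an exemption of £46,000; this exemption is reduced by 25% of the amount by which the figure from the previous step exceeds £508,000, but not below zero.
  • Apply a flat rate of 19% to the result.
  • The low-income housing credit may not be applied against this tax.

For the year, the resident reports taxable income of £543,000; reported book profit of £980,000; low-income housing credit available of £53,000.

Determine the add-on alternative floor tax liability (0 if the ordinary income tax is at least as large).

£109,090

Alternative floor tax:
  Base (reported book profit): £980,000
  Exemption: 25% × (£980,000 − £508,000) = £118,000 ≥ £46,000, so the exemption is fully phased out
  Base: £980,000 − £0 = £980,000
  £980,000 × 19% = £186,200

Ordinary income tax:
  £45,000 × 13% = £5,850
  £230,000 × 19% = £43,700
  £65,000 × 24% = £15,600
  £203,000 × 32% = £64,960
  → £130,110
  Less low-income housing credit £53,000 → £77,110

Excess of alternative floor tax over ordinary income tax: £186,200 − £77,110 = £109,090.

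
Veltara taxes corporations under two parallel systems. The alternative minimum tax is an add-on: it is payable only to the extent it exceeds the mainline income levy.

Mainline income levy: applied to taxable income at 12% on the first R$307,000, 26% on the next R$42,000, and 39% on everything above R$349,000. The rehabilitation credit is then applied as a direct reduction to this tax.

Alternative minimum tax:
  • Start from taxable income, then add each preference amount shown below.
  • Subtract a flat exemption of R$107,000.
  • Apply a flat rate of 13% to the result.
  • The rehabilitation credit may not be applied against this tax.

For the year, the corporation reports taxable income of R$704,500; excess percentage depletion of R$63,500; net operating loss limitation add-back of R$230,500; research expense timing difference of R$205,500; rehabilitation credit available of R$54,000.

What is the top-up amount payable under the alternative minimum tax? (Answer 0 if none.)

Mainline income levy:
  R$307,000 × 12% = R$36,840
  R$42,000 × 26% = R$10,920
  R$355,500 × 39% = R$138,645
  → R$186,405
  Less rehabilitation credit R$54,000 → R$132,405

Alternative minimum tax:
  Adjusted income: R$704,500 + R$63,500 + R$230,500 + R$205,500 = R$1,204,000
  Less exemption R$107,000 → base R$1,097,000
  R$1,097,000 × 13% = R$142,610

Excess of alternative minimum tax over mainline income levy: R$142,610 − R$132,405 = R$10,205.

R$10,205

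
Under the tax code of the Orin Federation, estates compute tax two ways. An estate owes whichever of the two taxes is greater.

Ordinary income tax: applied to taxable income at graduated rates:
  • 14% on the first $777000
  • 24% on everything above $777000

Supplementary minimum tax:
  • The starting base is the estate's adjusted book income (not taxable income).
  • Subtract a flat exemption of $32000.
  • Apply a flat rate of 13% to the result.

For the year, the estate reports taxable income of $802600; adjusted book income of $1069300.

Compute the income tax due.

Ordinary income tax:
  $777000 × 14% = $108780
  $25600 × 24% = $6144
  → $114924

Supplementary minimum tax:
  Base (adjusted book income): $1069300
  Less exemption $32000 → base $1037300
  $1037300 × 13% = $134849

$134849 > $114924, so the supplementary minimum tax is the binding amount.

$134849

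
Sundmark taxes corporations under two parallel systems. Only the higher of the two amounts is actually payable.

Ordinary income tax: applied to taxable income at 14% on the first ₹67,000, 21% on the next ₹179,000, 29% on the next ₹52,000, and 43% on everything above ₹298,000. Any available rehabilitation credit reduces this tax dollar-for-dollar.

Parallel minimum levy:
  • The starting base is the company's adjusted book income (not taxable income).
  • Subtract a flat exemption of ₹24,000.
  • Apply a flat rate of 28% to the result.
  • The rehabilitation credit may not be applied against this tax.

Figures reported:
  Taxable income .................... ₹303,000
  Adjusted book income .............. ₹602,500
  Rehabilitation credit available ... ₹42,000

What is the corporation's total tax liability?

Parallel minimum levy:
  Base (adjusted book income): ₹602,500
  Less exemption ₹24,000 → base ₹578,500
  ₹578,500 × 28% = ₹161,980

Ordinary income tax:
  ₹67,000 × 14% = ₹9,380
  ₹179,000 × 21% = ₹37,590
  ₹52,000 × 29% = ₹15,080
  ₹5,000 × 43% = ₹2,150
  → ₹64,200
  Less rehabilitation credit ₹42,000 → ₹22,200

₹161,980 > ₹22,200, so the parallel minimum levy is the binding amount.

₹161,980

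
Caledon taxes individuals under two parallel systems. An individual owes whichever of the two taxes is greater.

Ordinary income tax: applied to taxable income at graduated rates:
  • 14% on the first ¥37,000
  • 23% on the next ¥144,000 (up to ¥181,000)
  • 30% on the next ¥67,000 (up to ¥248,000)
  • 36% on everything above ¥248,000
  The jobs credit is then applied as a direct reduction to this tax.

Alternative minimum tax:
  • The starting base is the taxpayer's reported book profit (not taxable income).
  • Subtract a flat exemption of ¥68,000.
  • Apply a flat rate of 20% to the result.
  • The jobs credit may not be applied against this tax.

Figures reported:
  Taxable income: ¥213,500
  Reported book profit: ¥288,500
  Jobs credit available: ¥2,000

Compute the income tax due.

¥46,050

Alternative minimum tax:
  Base (reported book profit): ¥288,500
  Less exemption ¥68,000 → base ¥220,500
  ¥220,500 × 20% = ¥44,100

Ordinary income tax:
  ¥37,000 × 14% = ¥5,180
  ¥144,000 × 23% = ¥33,120
  ¥32,500 × 30% = ¥9,750
  → ¥48,050
  Less jobs credit ¥2,000 → ¥46,050

¥46,050 > ¥44,100, so the ordinary income tax governs.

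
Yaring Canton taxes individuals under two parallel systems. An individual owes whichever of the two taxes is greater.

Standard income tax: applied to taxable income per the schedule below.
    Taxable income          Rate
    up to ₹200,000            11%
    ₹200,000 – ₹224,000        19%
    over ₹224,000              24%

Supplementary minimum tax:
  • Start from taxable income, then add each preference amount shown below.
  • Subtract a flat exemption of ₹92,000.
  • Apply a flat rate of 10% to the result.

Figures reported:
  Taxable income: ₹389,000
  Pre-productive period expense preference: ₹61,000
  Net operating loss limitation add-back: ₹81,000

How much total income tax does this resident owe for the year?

₹66,160

Supplementary minimum tax:
  Adjusted income: ₹389,000 + ₹61,000 + ₹81,000 = ₹531,000
  Less exemption ₹92,000 → base ₹439,000
  ₹439,000 × 10% = ₹43,900

Standard income tax:
  ₹200,000 × 11% = ₹22,000
  ₹24,000 × 19% = ₹4,560
  ₹165,000 × 24% = ₹39,600
  → ₹66,160

₹66,160 > ₹43,900, so the standard income tax governs.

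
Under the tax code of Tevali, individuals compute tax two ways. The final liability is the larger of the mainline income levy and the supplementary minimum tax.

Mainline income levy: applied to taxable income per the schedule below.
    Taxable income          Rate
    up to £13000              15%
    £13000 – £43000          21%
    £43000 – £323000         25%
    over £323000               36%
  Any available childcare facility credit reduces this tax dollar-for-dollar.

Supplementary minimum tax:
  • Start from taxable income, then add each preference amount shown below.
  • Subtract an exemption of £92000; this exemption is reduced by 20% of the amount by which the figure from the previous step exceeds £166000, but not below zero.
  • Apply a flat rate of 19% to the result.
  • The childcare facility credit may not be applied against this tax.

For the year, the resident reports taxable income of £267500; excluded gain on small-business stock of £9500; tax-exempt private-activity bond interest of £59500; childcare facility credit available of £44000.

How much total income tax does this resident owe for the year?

Mainline income levy:
  £13000 × 15% = £1950
  £30000 × 21% = £6300
  £224500 × 25% = £56125
  → £64375
  Less childcare facility credit £44000 → £20375

Supplementary minimum tax:
  Adjusted income: £267500 + £9500 + £59500 = £336500
  Exemption: £92000 − 20% × (£336500 − £166000) = £92000 − £34100 = £57900
  Base: £336500 − £57900 = £278600
  £278600 × 19% = £52934

£52934 > £20375, so the supplementary minimum tax is the binding amount.

£52934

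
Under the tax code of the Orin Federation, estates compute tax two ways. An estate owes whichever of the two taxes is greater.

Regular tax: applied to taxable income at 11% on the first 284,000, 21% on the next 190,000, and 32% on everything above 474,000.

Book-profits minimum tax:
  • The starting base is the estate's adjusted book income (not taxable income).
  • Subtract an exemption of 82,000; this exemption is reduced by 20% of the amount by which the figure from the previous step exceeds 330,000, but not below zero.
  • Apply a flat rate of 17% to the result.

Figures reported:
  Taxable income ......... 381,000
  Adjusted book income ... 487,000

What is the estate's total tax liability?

74,188

Book-profits minimum tax:
  Base (adjusted book income): 487,000
  Exemption: 82,000 − 20% × (487,000 − 330,000) = 82,000 − 31,400 = 50,600
  Base: 487,000 − 50,600 = 436,400
  436,400 × 17% = 74,188

Regular tax:
  284,000 × 11% = 31,240
  97,000 × 21% = 20,370
  → 51,610

74,188 > 51,610, so the book-profits minimum tax is the binding amount.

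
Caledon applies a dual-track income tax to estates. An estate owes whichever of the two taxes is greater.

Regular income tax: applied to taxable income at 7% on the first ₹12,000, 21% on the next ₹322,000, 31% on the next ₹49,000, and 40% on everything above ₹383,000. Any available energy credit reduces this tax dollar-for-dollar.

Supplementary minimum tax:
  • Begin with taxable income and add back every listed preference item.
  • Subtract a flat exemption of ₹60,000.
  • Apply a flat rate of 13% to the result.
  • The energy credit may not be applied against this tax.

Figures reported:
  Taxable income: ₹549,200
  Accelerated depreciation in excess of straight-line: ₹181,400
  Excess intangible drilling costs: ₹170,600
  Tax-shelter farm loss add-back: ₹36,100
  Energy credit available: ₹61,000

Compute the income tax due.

₹114,049

Supplementary minimum tax:
  Adjusted income: ₹549,200 + ₹181,400 + ₹170,600 + ₹36,100 = ₹937,300
  Less exemption ₹60,000 → base ₹877,300
  ₹877,300 × 13% = ₹114,049

Regular income tax:
  ₹12,000 × 7% = ₹840
  ₹322,000 × 21% = ₹67,620
  ₹49,000 × 31% = ₹15,190
  ₹166,200 × 40% = ₹66,480
  → ₹150,130
  Less energy credit ₹61,000 → ₹89,130

₹114,049 > ₹89,130, so the supplementary minimum tax is the binding amount.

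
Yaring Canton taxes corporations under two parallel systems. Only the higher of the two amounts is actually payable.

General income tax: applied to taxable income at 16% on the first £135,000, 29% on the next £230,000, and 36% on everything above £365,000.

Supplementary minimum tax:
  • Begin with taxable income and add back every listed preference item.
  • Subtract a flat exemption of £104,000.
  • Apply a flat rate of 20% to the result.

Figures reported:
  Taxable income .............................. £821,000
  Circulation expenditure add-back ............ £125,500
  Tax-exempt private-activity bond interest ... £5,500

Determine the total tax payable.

General income tax:
  £135,000 × 16% = £21,600
  £230,000 × 29% = £66,700
  £456,000 × 36% = £164,160
  → £252,460

Supplementary minimum tax:
  Adjusted income: £821,000 + £125,500 + £5,500 = £952,000
  Less exemption £104,000 → base £848,000
  £848,000 × 20% = £169,600

£252,460 > £169,600, so the general income tax governs.

£252,460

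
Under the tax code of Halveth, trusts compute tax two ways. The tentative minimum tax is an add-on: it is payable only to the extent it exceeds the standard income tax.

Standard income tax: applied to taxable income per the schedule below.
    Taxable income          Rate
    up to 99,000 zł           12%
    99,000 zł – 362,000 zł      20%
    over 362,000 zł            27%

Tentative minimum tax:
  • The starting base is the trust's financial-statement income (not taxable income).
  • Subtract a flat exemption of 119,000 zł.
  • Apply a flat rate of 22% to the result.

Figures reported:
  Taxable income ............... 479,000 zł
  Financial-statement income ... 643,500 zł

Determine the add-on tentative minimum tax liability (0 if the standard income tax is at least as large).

Tentative minimum tax:
  Base (financial-statement income): 643,500 zł
  Less exemption 119,000 zł → base 524,500 zł
  524,500 zł × 22% = 115,390 zł

Standard income tax:
  99,000 zł × 12% = 11,880 zł
  263,000 zł × 20% = 52,600 zł
  117,000 zł × 27% = 31,590 zł
  → 96,070 zł

Excess of tentative minimum tax over standard income tax: 115,390 zł − 96,070 zł = 19,320 zł.

19,320 zł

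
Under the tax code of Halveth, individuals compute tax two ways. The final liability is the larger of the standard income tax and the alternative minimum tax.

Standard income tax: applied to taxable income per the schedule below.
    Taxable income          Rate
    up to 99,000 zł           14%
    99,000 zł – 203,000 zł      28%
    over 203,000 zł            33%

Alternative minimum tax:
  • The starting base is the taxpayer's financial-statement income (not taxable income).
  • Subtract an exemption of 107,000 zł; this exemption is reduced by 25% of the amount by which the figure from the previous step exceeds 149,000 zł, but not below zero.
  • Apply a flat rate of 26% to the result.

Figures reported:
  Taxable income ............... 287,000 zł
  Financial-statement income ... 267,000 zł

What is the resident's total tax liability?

70,700 zł

Alternative minimum tax:
  Base (financial-statement income): 267,000 zł
  Exemption: 107,000 zł − 25% × (267,000 zł − 149,000 zł) = 107,000 zł − 29,500 zł = 77,500 zł
  Base: 267,000 zł − 77,500 zł = 189,500 zł
  189,500 zł × 26% = 49,270 zł

Standard income tax:
  99,000 zł × 14% = 13,860 zł
  104,000 zł × 28% = 29,120 zł
  84,000 zł × 33% = 27,720 zł
  → 70,700 zł

70,700 zł > 49,270 zł, so the standard income tax governs.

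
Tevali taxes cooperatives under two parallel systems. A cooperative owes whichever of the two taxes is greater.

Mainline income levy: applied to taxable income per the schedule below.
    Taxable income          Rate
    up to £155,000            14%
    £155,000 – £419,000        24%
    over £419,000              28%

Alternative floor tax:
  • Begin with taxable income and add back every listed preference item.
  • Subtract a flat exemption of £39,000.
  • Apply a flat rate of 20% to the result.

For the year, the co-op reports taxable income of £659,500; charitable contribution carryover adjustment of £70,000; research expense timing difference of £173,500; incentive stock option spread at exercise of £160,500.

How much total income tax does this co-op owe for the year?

£204,900

Mainline income levy:
  £155,000 × 14% = £21,700
  £264,000 × 24% = £63,360
  £240,500 × 28% = £67,340
  → £152,400

Alternative floor tax:
  Adjusted income: £659,500 + £70,000 + £173,500 + £160,500 = £1,063,500
  Less exemption £39,000 → base £1,024,500
  £1,024,500 × 20% = £204,900

£204,900 > £152,400, so the alternative floor tax is the binding amount.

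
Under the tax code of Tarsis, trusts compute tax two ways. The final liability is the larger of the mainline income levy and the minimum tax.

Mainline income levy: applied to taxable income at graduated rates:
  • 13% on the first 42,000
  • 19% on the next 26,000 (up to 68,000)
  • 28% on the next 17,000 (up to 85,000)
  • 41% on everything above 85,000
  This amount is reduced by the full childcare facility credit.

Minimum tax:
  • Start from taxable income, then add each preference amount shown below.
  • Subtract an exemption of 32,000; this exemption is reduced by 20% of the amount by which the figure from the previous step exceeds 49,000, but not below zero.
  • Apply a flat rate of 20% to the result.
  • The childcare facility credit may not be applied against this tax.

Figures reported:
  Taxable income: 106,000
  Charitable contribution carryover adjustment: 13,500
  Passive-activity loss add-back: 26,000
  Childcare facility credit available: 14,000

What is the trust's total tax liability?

Mainline income levy:
  42,000 × 13% = 5,460
  26,000 × 19% = 4,940
  17,000 × 28% = 4,760
  21,000 × 41% = 8,610
  → 23,770
  Less childcare facility credit 14,000 → 9,770

Minimum tax:
  Adjusted income: 106,000 + 13,500 + 26,000 = 145,500
  Exemption: 32,000 − 20% × (145,500 − 49,000) = 32,000 − 19,300 = 12,700
  Base: 145,500 − 12,700 = 132,800
  132,800 × 20% = 26,560

26,560 > 9,770, so the minimum tax is the binding amount.

26,560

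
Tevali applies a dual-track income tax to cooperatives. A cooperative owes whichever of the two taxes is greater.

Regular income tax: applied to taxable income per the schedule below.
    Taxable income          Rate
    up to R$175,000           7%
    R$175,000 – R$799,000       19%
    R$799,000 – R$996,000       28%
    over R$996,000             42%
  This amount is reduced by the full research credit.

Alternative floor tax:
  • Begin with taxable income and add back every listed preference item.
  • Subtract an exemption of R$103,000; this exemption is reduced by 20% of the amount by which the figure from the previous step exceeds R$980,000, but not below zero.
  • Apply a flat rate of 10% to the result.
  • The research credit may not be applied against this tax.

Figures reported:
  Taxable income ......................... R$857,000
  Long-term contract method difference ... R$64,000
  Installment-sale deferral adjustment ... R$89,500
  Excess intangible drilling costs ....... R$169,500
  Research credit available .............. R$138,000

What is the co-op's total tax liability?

Alternative floor tax:
  Adjusted income: R$857,000 + R$64,000 + R$89,500 + R$169,500 = R$1,180,000
  Exemption: R$103,000 − 20% × (R$1,180,000 − R$980,000) = R$103,000 − R$40,000 = R$63,000
  Base: R$1,180,000 − R$63,000 = R$1,117,000
  R$1,117,000 × 10% = R$111,700

Regular income tax:
  R$175,000 × 7% = R$12,250
  R$624,000 × 19% = R$118,560
  R$58,000 × 28% = R$16,240
  → R$147,050
  Less research credit R$138,000 → R$9,050

R$111,700 > R$9,050, so the alternative floor tax is the binding amount.

R$111,700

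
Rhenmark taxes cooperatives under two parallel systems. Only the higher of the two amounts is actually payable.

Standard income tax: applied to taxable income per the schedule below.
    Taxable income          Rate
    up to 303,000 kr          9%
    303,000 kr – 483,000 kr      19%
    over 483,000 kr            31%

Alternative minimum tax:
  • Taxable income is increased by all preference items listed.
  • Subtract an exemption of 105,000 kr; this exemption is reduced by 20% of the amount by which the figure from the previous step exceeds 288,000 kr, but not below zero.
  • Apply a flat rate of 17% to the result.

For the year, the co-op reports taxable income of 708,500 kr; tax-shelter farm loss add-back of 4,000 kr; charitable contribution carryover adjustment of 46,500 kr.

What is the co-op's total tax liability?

Standard income tax:
  303,000 kr × 9% = 27,270 kr
  180,000 kr × 19% = 34,200 kr
  225,500 kr × 31% = 69,905 kr
  → 131,375 kr

Alternative minimum tax:
  Adjusted income: 708,500 kr + 4,000 kr + 46,500 kr = 759,000 kr
  Exemption: 105,000 kr − 20% × (759,000 kr − 288,000 kr) = 105,000 kr − 94,200 kr = 10,800 kr
  Base: 759,000 kr − 10,800 kr = 748,200 kr
  748,200 kr × 17% = 127,194 kr

131,375 kr > 127,194 kr, so the standard income tax governs.

131,375 kr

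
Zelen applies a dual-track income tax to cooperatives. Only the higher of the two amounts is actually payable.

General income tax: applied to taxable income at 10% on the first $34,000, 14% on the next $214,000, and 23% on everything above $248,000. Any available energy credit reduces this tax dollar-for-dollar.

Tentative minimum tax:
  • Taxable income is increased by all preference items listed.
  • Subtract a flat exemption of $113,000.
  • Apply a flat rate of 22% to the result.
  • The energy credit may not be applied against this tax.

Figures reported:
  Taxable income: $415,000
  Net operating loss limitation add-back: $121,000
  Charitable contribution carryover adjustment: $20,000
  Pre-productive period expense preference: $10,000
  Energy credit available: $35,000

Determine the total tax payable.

$99,660

Tentative minimum tax:
  Adjusted income: $415,000 + $121,000 + $20,000 + $10,000 = $566,000
  Less exemption $113,000 → base $453,000
  $453,000 × 22% = $99,660

General income tax:
  $34,000 × 10% = $3,400
  $214,000 × 14% = $29,960
  $167,000 × 23% = $38,410
  → $71,770
  Less energy credit $35,000 → $36,770

$99,660 > $36,770, so the tentative minimum tax is the binding amount.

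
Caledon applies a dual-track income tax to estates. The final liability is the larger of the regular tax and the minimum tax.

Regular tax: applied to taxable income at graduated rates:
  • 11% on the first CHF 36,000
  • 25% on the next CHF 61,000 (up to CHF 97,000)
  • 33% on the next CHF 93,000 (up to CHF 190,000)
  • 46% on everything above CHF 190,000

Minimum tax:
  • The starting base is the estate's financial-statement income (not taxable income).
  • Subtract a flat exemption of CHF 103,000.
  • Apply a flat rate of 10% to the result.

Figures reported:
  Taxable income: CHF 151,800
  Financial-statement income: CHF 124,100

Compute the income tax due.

Minimum tax:
  Base (financial-statement income): CHF 124,100
  Less exemption CHF 103,000 → base CHF 21,100
  CHF 21,100 × 10% = CHF 2,110

Regular tax:
  CHF 36,000 × 11% = CHF 3,960
  CHF 61,000 × 25% = CHF 15,250
  CHF 54,800 × 33% = CHF 18,084
  → CHF 37,294

CHF 37,294 > CHF 2,110, so the regular tax governs.

CHF 37,294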